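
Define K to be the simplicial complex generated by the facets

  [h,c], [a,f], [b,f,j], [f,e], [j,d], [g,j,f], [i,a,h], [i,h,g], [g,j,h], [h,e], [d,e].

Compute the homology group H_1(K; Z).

Fix the vertex order a < b < c < d < e < f < g < h < i < j and write every simplex with vertices in increasing order. Then dim K = 2 and the simplices of K are:

  0-simplices (10): a, b, c, d, e, f, g, h, i, j
  1-simplices (17): af, ah, ai, bf, bj, ch, de, dj, ef, eh, fg, fj, gh, gi, gj, hi, hj
  2-simplices (5): ahi, bfj, fgj, ghi, ghj

so the chain groups are C_0 ≅ Z^10, C_1 ≅ Z^17, C_2 ≅ Z^5.

∂_1: C_1 → C_0 is given by ∂[p,q] = [q] − [p].
The resulting 10×17 matrix has rank 9, and its Smith normal form has invariant factors (1,1,1,1,1,1,1,1,1).

Boundary ∂_2: C_2 → C_1 sends each 2-simplex [p,q,r] to [q,r] − [p,r] + [p,q]. For instance
  ∂bfj = fj − bj + bf,
  ∂ahi = hi − ai + ah.
This gives a 17×5 integer matrix of rank 5; reducing to Smith normal form yields diagonal entries (1,1,1,1,1).

Computing H_k = (kernel of ∂_k) / (image of ∂_{k+1}):

  H_1: rank ker ∂_1 − rank ∂_2 = (17 − 9) − 5 = 3, and the invariant factors of ∂_2 are all 1, so H_1 = Z^3.

H_1 ≅ Z^3.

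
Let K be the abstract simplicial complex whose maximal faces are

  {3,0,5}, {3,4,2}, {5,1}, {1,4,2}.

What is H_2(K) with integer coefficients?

H_2 = 0.

Order the vertices as 0 < 1 < 2 < 3 < 4 < 5. Listing each simplex with vertices in this order, K has dimension 2 with simplices:

  0-simplices (6): [0], [1], [2], [3], [4], [5]
  1-simplices (9): [0,3], [0,5], [1,2], [1,4], [1,5], [2,3], [2,4], [3,4], [3,5]
  2-simplices (3): [0,3,5], [1,2,4], [2,3,4]

Hence C_0 ≅ Z^6, C_1 ≅ Z^9, C_2 ≅ Z^3.

Boundary ∂_1: C_1 → C_0 maps an edge to its endpoints' difference, ∂[p,q] = q − p. For instance
  ∂[0,5] = [5] − [0].
The 6×9 boundary matrix has rank 5 and Smith normal form diag(1,1,1,1,1).

∂_2: C_2 → C_1 sends each 2-simplex [p,q,r] to [q,r] − [p,r] + [p,q]. For instance
  ∂[1,2,4] = [2,4] − [1,4] + [1,2],
  ∂[0,3,5] = [3,5] − [0,5] + [0,3].
This gives a 9×3 integer matrix of rank 3; reducing to Smith normal form yields diagonal entries (1,1,1).

Now H_k = ker ∂_k / im ∂_{k+1}, so:

  H_2: rank ker ∂_2 − rank ∂_3 = (3 − 3) − 0 = 0, and there is no ∂_3, so H_2 ≅ 0.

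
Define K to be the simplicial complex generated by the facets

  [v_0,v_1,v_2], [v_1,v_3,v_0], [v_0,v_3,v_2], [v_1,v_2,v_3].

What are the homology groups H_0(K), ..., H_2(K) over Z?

H_0 ≅ Z,  H_1 = 0,  H_2 ≅ Z.

Fix the vertex order v_0 < v_1 < v_2 < v_3 and write every simplex with vertices in increasing order. Then dim K = 2 and the simplices of K are:

  0-simplices (4): [v_0], [v_1], [v_2], [v_3]
  1-simplices (6): [v_0,v_1], [v_0,v_2], [v_0,v_3], [v_1,v_2], [v_1,v_3], [v_2,v_3]
  2-simplices (4): [v_0,v_1,v_2], [v_0,v_1,v_3], [v_0,v_2,v_3], [v_1,v_2,v_3]

Hence C_0 ≅ Z^4, C_1 ≅ Z^6, C_2 ≅ Z^4.

∂_1: C_1 → C_0 is given by ∂[p,q] = [q] − [p]. For instance
  ∂[v_0,v_1] = [v_1] − [v_0].
The resulting 4×6 matrix has rank 3, and its Smith normal form has invariant factors (1,1,1).

Boundary ∂_2: C_2 → C_1 acts by ∂[p,q,r] = [q,r] − [p,r] + [p,q]. For instance
  ∂[v_1,v_2,v_3] = [v_2,v_3] − [v_1,v_3] + [v_1,v_2],
  ∂[v_0,v_1,v_2] = [v_1,v_2] − [v_0,v_2] + [v_0,v_1].
As a 6×4 matrix over Z this has rank 3, with invariant factors (1,1,1).

Reading off H_k = ker ∂_k / im ∂_{k+1}:

  H_0: rank C_0 − rank ∂_1 = 4 − 3 = 1, and the invariant factors of ∂_1 are all 1, so H_0 = Z.
  H_1: rank ker ∂_1 − rank ∂_2 = (6 − 3) − 3 = 0, and the invariant factors of ∂_2 are all 1, so H_1 = 0.
  H_2: rank ker ∂_2 − rank ∂_3 = (4 − 3) − 0 = 1, and there is no ∂_3, so H_2 = Z.

As a check, the Euler characteristic is 4 − 6 + 4 = 2, which agrees with 1 − 0 + 1 = 2.
(K is a triangulation of the 2-sphere S^2.)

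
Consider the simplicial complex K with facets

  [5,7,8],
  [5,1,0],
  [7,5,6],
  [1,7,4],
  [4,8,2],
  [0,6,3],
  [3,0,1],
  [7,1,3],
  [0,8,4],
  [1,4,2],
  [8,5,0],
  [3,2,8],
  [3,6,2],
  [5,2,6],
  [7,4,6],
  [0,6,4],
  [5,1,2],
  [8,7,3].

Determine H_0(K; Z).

Fix the vertex order 0 < 1 < 2 < 3 < 4 < 5 < 6 < 7 < 8 and write every simplex with vertices in increasing order. Then dim K = 2 and the simplices of K are:

  0-simplices (9): [0], [1], [2], [3], [4], [5], [6], [7], [8]
  1-simplices (27): (27 of them)
  2-simplices (18): [0,1,3], [0,1,5], [0,3,6], [0,4,6], [0,4,8], [0,5,8], [1,2,4], [1,2,5], [1,3,7], [1,4,7], [2,3,6], [2,3,8], [2,4,8], [2,5,6], [3,7,8], [4,6,7], [5,6,7], [5,7,8]

Hence C_0 ≅ Z^9, C_1 ≅ Z^27, C_2 ≅ Z^18.

∂_1: C_1 → C_0 sends each edge [p,q] (with p < q) to q − p.
As a 9×27 matrix over Z this has rank 8, with invariant factors (1,1,1,1,1,1,1,1).

Boundary ∂_2: C_2 → C_1 acts by ∂[p,q,r] = [q,r] − [p,r] + [p,q]. For instance
  ∂[2,3,8] = [3,8] − [2,8] + [2,3],
  ∂[2,4,8] = [4,8] − [2,8] + [2,4].
As a 27×18 matrix over Z this has rank 17, with invariant factors (1,1,1,1,1,1,1,1,1,1,1,1,1,1,1,1,1).

Computing H_k = (kernel of ∂_k) / (image of ∂_{k+1}):

  H_0: rank C_0 − rank ∂_1 = 9 − 8 = 1, and the invariant factors of ∂_1 are all 1, so H_0 ≅ Z.

(K is a triangulation of the torus T^2.)

H_0 = Z.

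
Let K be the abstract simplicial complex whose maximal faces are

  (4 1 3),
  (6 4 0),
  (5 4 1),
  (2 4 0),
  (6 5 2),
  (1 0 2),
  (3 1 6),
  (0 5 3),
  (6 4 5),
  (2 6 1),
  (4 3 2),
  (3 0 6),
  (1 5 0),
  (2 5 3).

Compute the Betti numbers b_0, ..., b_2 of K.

Take the total order 0 < 1 < 2 < 3 < 4 < 5 < 6 on the vertex set. Then K (dimension 2) consists of the simplices:

  0-simplices (7): [0], [1], [2], [3], [4], [5], [6]
  1-simplices (21): [0,1], [0,2], [0,3], [0,4], [0,5], [0,6], [1,2], [1,3], [1,4], [1,5], [1,6], [2,3], [2,4], [2,5], [2,6], [3,4], [3,5], [3,6], [4,5], [4,6], [5,6]
  2-simplices (14): [0,1,2], [0,1,5], [0,2,4], [0,3,5], [0,3,6], [0,4,6], [1,2,6], [1,3,4], [1,3,6], [1,4,5], [2,3,4], [2,3,5], [2,5,6], [4,5,6]

giving chain groups C_0 ≅ Z^7, C_1 ≅ Z^21, C_2 ≅ Z^14.

∂_1: C_1 → C_0 maps an edge to its endpoints' difference, ∂[p,q] = q − p. For instance
  ∂[2,3] = [3] − [2].
The resulting 7×21 matrix has rank 6, and its Smith normal form has invariant factors (1,1,1,1,1,1).

The boundary map ∂_2: C_2 → C_1 sends each 2-simplex [p,q,r] to [q,r] − [p,r] + [p,q]. For instance
  ∂[4,5,6] = [5,6] − [4,6] + [4,5],
  ∂[1,3,6] = [3,6] − [1,6] + [1,3].
As a 21×14 matrix over Z this has rank 13, with invariant factors (1,1,1,1,1,1,1,1,1,1,1,1,1).

From H_k ≅ ker(∂_k) / im(∂_{k+1}) we obtain:

  H_0: rank C_0 − rank ∂_1 = 7 − 6 = 1, and the invariant factors of ∂_1 are all 1, so H_0 = Z.
  H_1: rank ker ∂_1 − rank ∂_2 = (21 − 6) − 13 = 2, and the invariant factors of ∂_2 are all 1, so H_1 = Z^2.
  H_2: rank ker ∂_2 − rank ∂_3 = (14 − 13) − 0 = 1, and there is no ∂_3, so H_2 = Z.

(K is a triangulation of the torus T^2.)

Hence the Betti numbers are b_0 = 1, b_1 = 2, b_2 = 1.

b_0 = 1, b_1 = 2, b_2 = 1.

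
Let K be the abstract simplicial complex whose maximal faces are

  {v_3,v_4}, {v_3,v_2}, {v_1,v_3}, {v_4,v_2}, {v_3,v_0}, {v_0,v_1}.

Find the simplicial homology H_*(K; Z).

H_0 = Z,  H_1 = Z^2.

Fix the vertex order v_0 < v_1 < v_2 < v_3 < v_4 and write every simplex with vertices in increasing order. Then dim K = 1 and the simplices of K are:

  0-simplices (5): [v_0], [v_1], [v_2], [v_3], [v_4]
  1-simplices (6): [v_0,v_1], [v_0,v_3], [v_1,v_3], [v_2,v_3], [v_2,v_4], [v_3,v_4]

so the chain groups are C_0 ≅ Z^5, C_1 ≅ Z^6.

∂_1: C_1 → C_0 is given by ∂[p,q] = [q] − [p].
This gives a 5×6 integer matrix of rank 4; reducing to Smith normal form yields diagonal entries (1,1,1,1).

Now H_k = ker ∂_k / im ∂_{k+1}, so:

  H_0: rank C_0 − rank ∂_1 = 5 − 4 = 1, and the invariant factors of ∂_1 are all 1, so H_0 = Z.
  H_1: rank ker ∂_1 − rank ∂_2 = (6 − 4) − 0 = 2, and there is no ∂_2, so H_1 = Z^2.

As a check, the Euler characteristic is 5 − 6 = -1, which agrees with 1 − 2 = -1.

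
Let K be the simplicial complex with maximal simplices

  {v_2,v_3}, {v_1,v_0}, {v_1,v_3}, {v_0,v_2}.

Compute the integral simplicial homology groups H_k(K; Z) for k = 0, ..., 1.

Fix the vertex order v_0 < v_1 < v_2 < v_3 and write every simplex with vertices in increasing order. Then dim K = 1 and the simplices of K are:

  0-simplices (4): [v_0], [v_1], [v_2], [v_3]
  1-simplices (4): [v_0,v_1], [v_0,v_2], [v_1,v_3], [v_2,v_3]

so the chain groups are C_0 ≅ Z^4, C_1 ≅ Z^4.

∂_1: C_1 → C_0 sends each edge [p,q] (with p < q) to q − p. For instance
  ∂[v_0,v_1] = [v_1] − [v_0].
The resulting 4×4 matrix has rank 3, and its Smith normal form has invariant factors (1,1,1).

From H_k ≅ ker(∂_k) / im(∂_{k+1}) we obtain:

  H_0: rank C_0 − rank ∂_1 = 4 − 3 = 1, and the invariant factors of ∂_1 are all 1, so H_0 ≅ Z.
  H_1: rank ker ∂_1 − rank ∂_2 = (4 − 3) − 0 = 1, and there is no ∂_2, so H_1 ≅ Z.

As a check, the Euler characteristic is 4 − 4 = 0, which agrees with 1 − 1 = 0.

H_0 ≅ Z,  H_1 ≅ Z.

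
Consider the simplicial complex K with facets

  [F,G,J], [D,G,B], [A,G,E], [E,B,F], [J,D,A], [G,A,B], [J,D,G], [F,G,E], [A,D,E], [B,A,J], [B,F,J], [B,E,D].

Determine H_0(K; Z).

Order the vertices as A < B < D < E < F < G < J. Listing each simplex with vertices in this order, K has dimension 2 with simplices:

  0-simplices (7): A, B, D, E, F, G, J
  1-simplices (18): AB, AD, AE, AG, AJ, BD, BE, BF, BG, BJ, DE, DG, DJ, EF, EG, FG, FJ, GJ
  2-simplices (12): ABG, ABJ, ADE, ADJ, AEG, BDE, BDG, BEF, BFJ, DGJ, EFG, FGJ

Hence C_0 ≅ Z^7, C_1 ≅ Z^18, C_2 ≅ Z^12.

The boundary map ∂_1: C_1 → C_0 sends each edge [p,q] (with p < q) to q − p. For instance
  ∂AE = E − A.
The resulting 7×18 matrix has rank 6, and its Smith normal form has invariant factors (1,1,1,1,1,1).

Boundary ∂_2: C_2 → C_1 acts by ∂[p,q,r] = [q,r] − [p,r] + [p,q]. For instance
  ∂BDE = DE − BE + BD,
  ∂ADJ = DJ − AJ + AD.
The resulting 18×12 matrix has rank 12, and its Smith normal form has invariant factors (1,1,1,1,1,1,1,1,1,1,1,2).

From H_k ≅ ker(∂_k) / im(∂_{k+1}) we obtain:

  H_0: rank C_0 − rank ∂_1 = 7 − 6 = 1, and the invariant factors of ∂_1 are all 1, so H_0 ≅ Z.

(K is a triangulation of the real projective plane RP^2.)

H_0 = Z.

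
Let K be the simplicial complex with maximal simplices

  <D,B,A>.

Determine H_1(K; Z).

H_1 ≅ 0.

Take the total order A < B < D on the vertex set. Then K (dimension 2) consists of the simplices:

  0-simplices (3): A, B, D
  1-simplices (3): AB, AD, BD
  2-simplices (1): ABD

giving chain groups C_0 ≅ Z^3, C_1 ≅ Z^3, C_2 ≅ Z^1.

The boundary map ∂_1: C_1 → C_0 is given by ∂[p,q] = [q] − [p].
This gives a 3×3 integer matrix of rank 2; reducing to Smith normal form yields diagonal entries (1,1).

∂_2: C_2 → C_1 sends each 2-simplex [p,q,r] to [q,r] − [p,r] + [p,q]. For instance
  ∂ABD = BD − AD + AB.
The resulting 3×1 matrix has rank 1, and its Smith normal form has invariant factors (1).

Reading off H_k = ker ∂_k / im ∂_{k+1}:

  H_1: rank ker ∂_1 − rank ∂_2 = (3 − 2) − 1 = 0, and the invariant factors of ∂_2 are all 1, so H_1 ≅ 0.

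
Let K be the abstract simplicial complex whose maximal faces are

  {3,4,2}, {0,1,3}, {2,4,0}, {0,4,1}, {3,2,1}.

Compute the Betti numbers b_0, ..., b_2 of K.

b_0 = 1, b_1 = 1, b_2 = 0.

Fix the vertex order 0 < 1 < 2 < 3 < 4 and write every simplex with vertices in increasing order. Then dim K = 2 and the simplices of K are:

  0-simplices (5): [0], [1], [2], [3], [4]
  1-simplices (10): [0,1], [0,2], [0,3], [0,4], [1,2], [1,3], [1,4], [2,3], [2,4], [3,4]
  2-simplices (5): [0,1,3], [0,1,4], [0,2,4], [1,2,3], [2,3,4]

so the chain groups are C_0 ≅ Z^5, C_1 ≅ Z^10, C_2 ≅ Z^5.

The boundary map ∂_1: C_1 → C_0 maps an edge to its endpoints' difference, ∂[p,q] = q − p.
The 5×10 boundary matrix has rank 4 and Smith normal form diag(1,1,1,1).

The boundary map ∂_2: C_2 → C_1 acts by ∂[p,q,r] = [q,r] − [p,r] + [p,q]. For instance
  ∂[1,2,3] = [2,3] − [1,3] + [1,2],
  ∂[0,1,4] = [1,4] − [0,4] + [0,1].
The 10×5 boundary matrix has rank 5 and Smith normal form diag(1,1,1,1,1).

From H_k ≅ ker(∂_k) / im(∂_{k+1}) we obtain:

  H_0: rank C_0 − rank ∂_1 = 5 − 4 = 1, and the invariant factors of ∂_1 are all 1, so H_0 ≅ Z.
  H_1: rank ker ∂_1 − rank ∂_2 = (10 − 4) − 5 = 1, and the invariant factors of ∂_2 are all 1, so H_1 ≅ Z.
  H_2: rank ker ∂_2 − rank ∂_3 = (5 − 5) − 0 = 0, and there is no ∂_3, so H_2 ≅ 0.

Hence the Betti numbers are b_0 = 1, b_1 = 1, b_2 = 0.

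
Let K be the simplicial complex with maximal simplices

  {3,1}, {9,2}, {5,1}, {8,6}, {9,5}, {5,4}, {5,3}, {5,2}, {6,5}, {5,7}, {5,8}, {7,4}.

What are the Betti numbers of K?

b_0 = 1, b_1 = 4.

Order the vertices as 1 < 2 < 3 < 4 < 5 < 6 < 7 < 8 < 9. Listing each simplex with vertices in this order, K has dimension 1 with simplices:

  0-simplices (9): [1], [2], [3], [4], [5], [6], [7], [8], [9]
  1-simplices (12): [1,3], [1,5], [2,5], [2,9], [3,5], [4,5], [4,7], [5,6], [5,7], [5,8], [5,9], [6,8]

Hence C_0 ≅ Z^9, C_1 ≅ Z^12.

The boundary map ∂_1: C_1 → C_0 is given by ∂[p,q] = [q] − [p]. For instance
  ∂[1,5] = [5] − [1].
The 9×12 boundary matrix has rank 8 and Smith normal form diag(1,1,1,1,1,1,1,1).

Reading off H_k = ker ∂_k / im ∂_{k+1}:

  H_0: rank C_0 − rank ∂_1 = 9 − 8 = 1, and the invariant factors of ∂_1 are all 1, so H_0 = Z.
  H_1: rank ker ∂_1 − rank ∂_2 = (12 − 8) − 0 = 4, and there is no ∂_2, so H_1 = Z^4.

(K is a triangulation of a wedge of 4 circles.)

Hence the Betti numbers are b_0 = 1, b_1 = 4.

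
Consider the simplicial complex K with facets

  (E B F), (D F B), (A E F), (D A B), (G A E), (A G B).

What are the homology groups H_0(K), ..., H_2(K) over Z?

H_0 ≅ Z,  H_1 ≅ Z,  H_2 = 0.

We work with the vertex ordering A < B < D < E < F < G. The simplices of K, each written with vertices in increasing order, are:

  0-simplices (6): A, B, D, E, F, G
  1-simplices (12): AB, AD, AE, AF, AG, BD, BE, BF, BG, DF, EF, EG
  2-simplices (6): ABD, ABG, AEF, AEG, BDF, BEF

so the chain groups are C_0 ≅ Z^6, C_1 ≅ Z^12, C_2 ≅ Z^6.

The boundary map ∂_1: C_1 → C_0 sends each edge [p,q] (with p < q) to q − p.
The 6×12 boundary matrix has rank 5 and Smith normal form diag(1,1,1,1,1).

The boundary map ∂_2: C_2 → C_1 sends each 2-simplex [p,q,r] to [q,r] − [p,r] + [p,q]. For instance
  ∂AEG = EG − AG + AE,
  ∂BDF = DF − BF + BD.
The 12×6 boundary matrix has rank 6 and Smith normal form diag(1,1,1,1,1,1).

Computing H_k = (kernel of ∂_k) / (image of ∂_{k+1}):

  H_0: rank C_0 − rank ∂_1 = 6 − 5 = 1, and the invariant factors of ∂_1 are all 1, so H_0 = Z.
  H_1: rank ker ∂_1 − rank ∂_2 = (12 − 5) − 6 = 1, and the invariant factors of ∂_2 are all 1, so H_1 = Z.
  H_2: rank ker ∂_2 − rank ∂_3 = (6 − 6) − 0 = 0, and there is no ∂_3, so H_2 = 0.

As a check, the Euler characteristic is 6 − 12 + 6 = 0, which agrees with 1 − 1 + 0 = 0.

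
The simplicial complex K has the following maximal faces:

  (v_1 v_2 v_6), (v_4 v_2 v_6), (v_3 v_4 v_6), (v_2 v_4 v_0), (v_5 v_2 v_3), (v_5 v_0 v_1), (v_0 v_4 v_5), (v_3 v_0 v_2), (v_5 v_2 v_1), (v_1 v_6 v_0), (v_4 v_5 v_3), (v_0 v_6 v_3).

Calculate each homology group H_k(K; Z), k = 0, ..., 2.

H_0 ≅ Z,  H_1 ≅ Z/2,  H_2 = 0.

We work with the vertex ordering v_0 < v_1 < v_2 < v_3 < v_4 < v_5 < v_6. The simplices of K, each written with vertices in increasing order, are:

  0-simplices (7): [v_0], [v_1], [v_2], [v_3], [v_4], [v_5], [v_6]
  1-simplices (18): (18 of them)
  2-simplices (12): (12 of them)

so the chain groups are C_0 ≅ Z^7, C_1 ≅ Z^18, C_2 ≅ Z^12.

Boundary ∂_1: C_1 → C_0 is given by ∂[p,q] = [q] − [p]. For instance
  ∂[v_1,v_5] = [v_5] − [v_1].
The 7×18 boundary matrix has rank 6 and Smith normal form diag(1,1,1,1,1,1).

∂_2: C_2 → C_1 sends each 2-simplex [p,q,r] to [q,r] − [p,r] + [p,q]. For instance
  ∂[v_0,v_1,v_6] = [v_1,v_6] − [v_0,v_6] + [v_0,v_1],
  ∂[v_2,v_4,v_6] = [v_4,v_6] − [v_2,v_6] + [v_2,v_4].
The resulting 18×12 matrix has rank 12, and its Smith normal form has invariant factors (1,1,1,1,1,1,1,1,1,1,1,2).

Reading off H_k = ker ∂_k / im ∂_{k+1}:

  H_0: rank C_0 − rank ∂_1 = 7 − 6 = 1, and the invariant factors of ∂_1 are all 1, so H_0 = Z.
  H_1: rank ker ∂_1 − rank ∂_2 = (18 − 6) − 12 = 0, and ∂_2 has invariant factor 2 > 1, so H_1 = Z/2.
  H_2: rank ker ∂_2 − rank ∂_3 = (12 − 12) − 0 = 0, and there is no ∂_3, so H_2 = 0.

As a check, the Euler characteristic is 7 − 18 + 12 = 1, which agrees with 1 − 0 + 0 = 1.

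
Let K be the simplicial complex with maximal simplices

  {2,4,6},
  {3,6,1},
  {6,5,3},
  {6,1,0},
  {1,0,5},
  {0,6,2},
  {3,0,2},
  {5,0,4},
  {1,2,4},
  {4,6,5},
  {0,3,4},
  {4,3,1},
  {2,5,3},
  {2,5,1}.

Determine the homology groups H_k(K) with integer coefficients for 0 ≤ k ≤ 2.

We work with the vertex ordering 0 < 1 < 2 < 3 < 4 < 5 < 6. The simplices of K, each written with vertices in increasing order, are:

  0-simplices (7): [0], [1], [2], [3], [4], [5], [6]
  1-simplices (21): [0,1], [0,2], [0,3], [0,4], [0,5], [0,6], [1,2], [1,3], [1,4], [1,5], [1,6], [2,3], [2,4], [2,5], [2,6], [3,4], [3,5], [3,6], [4,5], [4,6], [5,6]
  2-simplices (14): [0,1,5], [0,1,6], [0,2,3], [0,2,6], [0,3,4], [0,4,5], [1,2,4], [1,2,5], [1,3,4], [1,3,6], [2,3,5], [2,4,6], [3,5,6], [4,5,6]

Hence C_0 ≅ Z^7, C_1 ≅ Z^21, C_2 ≅ Z^14.

Boundary ∂_1: C_1 → C_0 is given by ∂[p,q] = [q] − [p]. For instance
  ∂[4,6] = [6] − [4].
The resulting 7×21 matrix has rank 6, and its Smith normal form has invariant factors (1,1,1,1,1,1).

∂_2: C_2 → C_1 acts by ∂[p,q,r] = [q,r] − [p,r] + [p,q]. For instance
  ∂[0,1,5] = [1,5] − [0,5] + [0,1],
  ∂[4,5,6] = [5,6] − [4,6] + [4,5].
As a 21×14 matrix over Z this has rank 13, with invariant factors (1,1,1,1,1,1,1,1,1,1,1,1,1).

Now H_k = ker ∂_k / im ∂_{k+1}, so:

  H_0: rank C_0 − rank ∂_1 = 7 − 6 = 1, and the invariant factors of ∂_1 are all 1, so H_0 ≅ Z.
  H_1: rank ker ∂_1 − rank ∂_2 = (21 − 6) − 13 = 2, and the invariant factors of ∂_2 are all 1, so H_1 ≅ Z^2.
  H_2: rank ker ∂_2 − rank ∂_3 = (14 − 13) − 0 = 1, and there is no ∂_3, so H_2 ≅ Z.

(K is a triangulation of the torus T^2.)

H_0 = Z,  H_1 = Z^2,  H_2 = Z.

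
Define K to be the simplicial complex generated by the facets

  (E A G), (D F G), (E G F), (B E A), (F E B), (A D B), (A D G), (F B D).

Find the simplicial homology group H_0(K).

K has 6 vertices, 12 edges, 8 triangles.
rank ∂_0 = 0, rank ∂_1 = 5 ⇒ b_0 = 6 − 0 − 5 = 1; all invariant factors of ∂_1 are 1 so no torsion. So H_0 = Z.

H_0 ≅ Z.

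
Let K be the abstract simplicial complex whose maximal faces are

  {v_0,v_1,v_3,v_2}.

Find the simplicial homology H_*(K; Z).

H_0 = Z,  H_1 = 0,  H_2 = 0,  H_3 = 0.

Take the total order v_0 < v_1 < v_2 < v_3 on the vertex set. Then K (dimension 3) consists of the simplices:

  0-simplices (4): [v_0], [v_1], [v_2], [v_3]
  1-simplices (6): [v_0,v_1], [v_0,v_2], [v_0,v_3], [v_1,v_2], [v_1,v_3], [v_2,v_3]
  2-simplices (4): [v_0,v_1,v_2], [v_0,v_1,v_3], [v_0,v_2,v_3], [v_1,v_2,v_3]
  3-simplices (1): [v_0,v_1,v_2,v_3]

giving chain groups C_0 ≅ Z^4, C_1 ≅ Z^6, C_2 ≅ Z^4, C_3 ≅ Z^1.

Boundary ∂_1: C_1 → C_0 sends each edge [p,q] (with p < q) to q − p. For instance
  ∂[v_2,v_3] = [v_3] − [v_2].
As a 4×6 matrix over Z this has rank 3, with invariant factors (1,1,1).

∂_2: C_2 → C_1 maps a triangle to the signed sum of its edges. For instance
  ∂[v_1,v_2,v_3] = [v_2,v_3] − [v_1,v_3] + [v_1,v_2],
  ∂[v_0,v_2,v_3] = [v_2,v_3] − [v_0,v_3] + [v_0,v_2].
The resulting 6×4 matrix has rank 3, and its Smith normal form has invariant factors (1,1,1).

The boundary map ∂_3: C_3 → C_2 sends each 3-simplex σ to the alternating sum Σ_i (−1)^i (σ with its i-th vertex removed). For instance
  ∂[v_0,v_1,v_2,v_3] = [v_1,v_2,v_3] − [v_0,v_2,v_3] + [v_0,v_1,v_3] − [v_0,v_1,v_2].
The 4×1 boundary matrix has rank 1 and Smith normal form diag(1).

Reading off H_k = ker ∂_k / im ∂_{k+1}:

  H_0: rank C_0 − rank ∂_1 = 4 − 3 = 1, and the invariant factors of ∂_1 are all 1, so H_0 ≅ Z.
  H_1: rank ker ∂_1 − rank ∂_2 = (6 − 3) − 3 = 0, and the invariant factors of ∂_2 are all 1, so H_1 ≅ 0.
  H_2: rank ker ∂_2 − rank ∂_3 = (4 − 3) − 1 = 0, and the invariant factors of ∂_3 are all 1, so H_2 ≅ 0.
  H_3: rank ker ∂_3 − rank ∂_4 = (1 − 1) − 0 = 0, and there is no ∂_4, so H_3 ≅ 0.

(K is a triangulation of the 3-simplex.)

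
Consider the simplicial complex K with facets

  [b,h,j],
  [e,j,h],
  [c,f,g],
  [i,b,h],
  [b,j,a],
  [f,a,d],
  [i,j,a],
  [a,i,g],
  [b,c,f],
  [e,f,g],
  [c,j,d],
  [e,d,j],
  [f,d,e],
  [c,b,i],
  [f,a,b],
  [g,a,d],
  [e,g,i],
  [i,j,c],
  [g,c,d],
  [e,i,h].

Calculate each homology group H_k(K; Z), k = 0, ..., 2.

Fix the vertex order a < b < c < d < e < f < g < h < i < j and write every simplex with vertices in increasing order. Then dim K = 2 and the simplices of K are:

  0-simplices (10): a, b, c, d, e, f, g, h, i, j
  1-simplices (30): ab, ad, af, ag, ai, aj, bc, bf, bh, bi, bj, cd, cf, cg, ci, cj, de, df, dg, dj, ef, eg, eh, ei, ej, fg, gi, hi, hj, ij
  2-simplices (20): abf, abj, adf, adg, agi, aij, bcf, bci, bhi, bhj, cdg, cdj, cfg, cij, def, dej, efg, egi, ehi, ehj

so the chain groups are C_0 ≅ Z^10, C_1 ≅ Z^30, C_2 ≅ Z^20.

The boundary map ∂_1: C_1 → C_0 sends each edge [p,q] (with p < q) to q − p.
The resulting 10×30 matrix has rank 9, and its Smith normal form has invariant factors (1,1,1,1,1,1,1,1,1).

The boundary map ∂_2: C_2 → C_1 maps a triangle to the signed sum of its edges. For instance
  ∂adg = dg − ag + ad,
  ∂abj = bj − aj + ab.
The resulting 30×20 matrix has rank 20, and its Smith normal form has invariant factors (1,1,1,1,1,1,1,1,1,1,1,1,1,1,1,1,1,1,1,2).

Reading off H_k = ker ∂_k / im ∂_{k+1}:

  H_0: rank C_0 − rank ∂_1 = 10 − 9 = 1, and the invariant factors of ∂_1 are all 1, so H_0 = Z.
  H_1: rank ker ∂_1 − rank ∂_2 = (30 − 9) − 20 = 1, and ∂_2 has invariant factor 2 > 1, so H_1 = Z ⊕ Z/2.
  H_2: rank ker ∂_2 − rank ∂_3 = (20 − 20) − 0 = 0, and there is no ∂_3, so H_2 = 0.

As a check, the Euler characteristic is 10 − 30 + 20 = 0, which agrees with 1 − 1 + 0 = 0.

H_0 = Z,  H_1 = Z ⊕ Z/2,  H_2 = 0.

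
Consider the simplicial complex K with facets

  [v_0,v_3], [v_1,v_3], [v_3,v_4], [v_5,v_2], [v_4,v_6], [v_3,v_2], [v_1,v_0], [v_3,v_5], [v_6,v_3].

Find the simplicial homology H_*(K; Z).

H_0 ≅ Z,  H_1 ≅ Z^3.

Order the vertices as v_0 < v_1 < v_2 < v_3 < v_4 < v_5 < v_6. Listing each simplex with vertices in this order, K has dimension 1 with simplices:

  0-simplices (7): [v_0], [v_1], [v_2], [v_3], [v_4], [v_5], [v_6]
  1-simplices (9): [v_0,v_1], [v_0,v_3], [v_1,v_3], [v_2,v_3], [v_2,v_5], [v_3,v_4], [v_3,v_5], [v_3,v_6], [v_4,v_6]

so the chain groups are C_0 ≅ Z^7, C_1 ≅ Z^9.

∂_1: C_1 → C_0 sends each edge [p,q] (with p < q) to q − p.
The 7×9 boundary matrix has rank 6 and Smith normal form diag(1,1,1,1,1,1).

From H_k ≅ ker(∂_k) / im(∂_{k+1}) we obtain:

  H_0: rank C_0 − rank ∂_1 = 7 − 6 = 1, and the invariant factors of ∂_1 are all 1, so H_0 = Z.
  H_1: rank ker ∂_1 − rank ∂_2 = (9 − 6) − 0 = 3, and there is no ∂_2, so H_1 = Z^3.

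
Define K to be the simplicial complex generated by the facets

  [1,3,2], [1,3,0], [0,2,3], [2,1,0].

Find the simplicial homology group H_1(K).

Fix the vertex order 0 < 1 < 2 < 3 and write every simplex with vertices in increasing order. Then dim K = 2 and the simplices of K are:

  0-simplices (4): [0], [1], [2], [3]
  1-simplices (6): [0,1], [0,2], [0,3], [1,2], [1,3], [2,3]
  2-simplices (4): [0,1,2], [0,1,3], [0,2,3], [1,2,3]

Hence C_0 ≅ Z^4, C_1 ≅ Z^6, C_2 ≅ Z^4.

The boundary map ∂_1: C_1 → C_0 sends each edge [p,q] (with p < q) to q − p. For instance
  ∂[1,2] = [2] − [1].
The resulting 4×6 matrix has rank 3, and its Smith normal form has invariant factors (1,1,1).

The boundary map ∂_2: C_2 → C_1 sends each 2-simplex [p,q,r] to [q,r] − [p,r] + [p,q]. For instance
  ∂[0,1,3] = [1,3] − [0,3] + [0,1],
  ∂[0,1,2] = [1,2] − [0,2] + [0,1].
The 6×4 boundary matrix has rank 3 and Smith normal form diag(1,1,1).

Reading off H_k = ker ∂_k / im ∂_{k+1}:

  H_1: rank ker ∂_1 − rank ∂_2 = (6 − 3) − 3 = 0, and the invariant factors of ∂_2 are all 1, so H_1 ≅ 0.

H_1 ≅ 0.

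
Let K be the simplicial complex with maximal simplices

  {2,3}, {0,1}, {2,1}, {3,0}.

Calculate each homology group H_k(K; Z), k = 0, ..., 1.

Order the vertices as 0 < 1 < 2 < 3. Listing each simplex with vertices in this order, K has dimension 1 with simplices:

  0-simplices (4): [0], [1], [2], [3]
  1-simplices (4): [0,1], [0,3], [1,2], [2,3]

giving chain groups C_0 ≅ Z^4, C_1 ≅ Z^4.

Boundary ∂_1: C_1 → C_0 is given by ∂[p,q] = [q] − [p]. For instance
  ∂[1,2] = [2] − [1].
This gives a 4×4 integer matrix of rank 3; reducing to Smith normal form yields diagonal entries (1,1,1).

Now H_k = ker ∂_k / im ∂_{k+1}, so:

  H_0: rank C_0 − rank ∂_1 = 4 − 3 = 1, and the invariant factors of ∂_1 are all 1, so H_0 ≅ Z.
  H_1: rank ker ∂_1 − rank ∂_2 = (4 − 3) − 0 = 1, and there is no ∂_2, so H_1 ≅ Z.

H_0 = Z,  H_1 = Z.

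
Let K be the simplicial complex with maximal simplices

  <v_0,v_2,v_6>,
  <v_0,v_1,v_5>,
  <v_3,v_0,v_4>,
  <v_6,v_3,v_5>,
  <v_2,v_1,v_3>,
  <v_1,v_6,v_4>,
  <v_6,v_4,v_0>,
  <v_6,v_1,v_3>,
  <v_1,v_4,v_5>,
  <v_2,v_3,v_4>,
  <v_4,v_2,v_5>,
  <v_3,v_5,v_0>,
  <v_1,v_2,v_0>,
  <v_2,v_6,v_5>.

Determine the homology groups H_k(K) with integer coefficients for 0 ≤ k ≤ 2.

H_0 ≅ Z,  H_1 ≅ Z^2,  H_2 ≅ Z.

Take the total order v_0 < v_1 < v_2 < v_3 < v_4 < v_5 < v_6 on the vertex set. Then K (dimension 2) consists of the simplices:

  0-simplices (7): [v_0], [v_1], [v_2], [v_3], [v_4], [v_5], [v_6]
  1-simplices (21): (21 of them)
  2-simplices (14): (14 of them)

giving chain groups C_0 ≅ Z^7, C_1 ≅ Z^21, C_2 ≅ Z^14.

∂_1: C_1 → C_0 maps an edge to its endpoints' difference, ∂[p,q] = q − p.
As a 7×21 matrix over Z this has rank 6, with invariant factors (1,1,1,1,1,1).

∂_2: C_2 → C_1 acts by ∂[p,q,r] = [q,r] − [p,r] + [p,q]. For instance
  ∂[v_1,v_4,v_6] = [v_4,v_6] − [v_1,v_6] + [v_1,v_4],
  ∂[v_1,v_2,v_3] = [v_2,v_3] − [v_1,v_3] + [v_1,v_2].
This gives a 21×14 integer matrix of rank 13; reducing to Smith normal form yields diagonal entries (1,1,1,1,1,1,1,1,1,1,1,1,1).

Reading off H_k = ker ∂_k / im ∂_{k+1}:

  H_0: rank C_0 − rank ∂_1 = 7 − 6 = 1, and the invariant factors of ∂_1 are all 1, so H_0 = Z.
  H_1: rank ker ∂_1 − rank ∂_2 = (21 − 6) − 13 = 2, and the invariant factors of ∂_2 are all 1, so H_1 = Z^2.
  H_2: rank ker ∂_2 − rank ∂_3 = (14 − 13) − 0 = 1, and there is no ∂_3, so H_2 = Z.

(K is a triangulation of the torus T^2.)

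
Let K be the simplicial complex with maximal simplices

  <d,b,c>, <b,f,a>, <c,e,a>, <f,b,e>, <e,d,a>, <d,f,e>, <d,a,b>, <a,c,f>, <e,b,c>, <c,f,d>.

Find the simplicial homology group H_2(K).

Fix the vertex order a < b < c < d < e < f and write every simplex with vertices in increasing order. Then dim K = 2 and the simplices of K are:

  0-simplices (6): a, b, c, d, e, f
  1-simplices (15): ab, ac, ad, ae, af, bc, bd, be, bf, cd, ce, cf, de, df, ef
  2-simplices (10): abd, abf, ace, acf, ade, bcd, bce, bef, cdf, def

giving chain groups C_0 ≅ Z^6, C_1 ≅ Z^15, C_2 ≅ Z^10.

Boundary ∂_1: C_1 → C_0 sends each edge [p,q] (with p < q) to q − p.
The resulting 6×15 matrix has rank 5, and its Smith normal form has invariant factors (1,1,1,1,1).

The boundary map ∂_2: C_2 → C_1 maps a triangle to the signed sum of its edges. For instance
  ∂acf = cf − af + ac,
  ∂abd = bd − ad + ab.
As a 15×10 matrix over Z this has rank 10, with invariant factors (1,1,1,1,1,1,1,1,1,2).

Now H_k = ker ∂_k / im ∂_{k+1}, so:

  H_2: rank ker ∂_2 − rank ∂_3 = (10 − 10) − 0 = 0, and there is no ∂_3, so H_2 = 0.

(K is a triangulation of the real projective plane RP^2.)

H_2 ≅ 0.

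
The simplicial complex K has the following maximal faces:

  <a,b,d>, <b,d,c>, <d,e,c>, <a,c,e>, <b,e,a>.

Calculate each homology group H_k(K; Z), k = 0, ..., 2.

We work with the vertex ordering a < b < c < d < e. The simplices of K, each written with vertices in increasing order, are:

  0-simplices (5): a, b, c, d, e
  1-simplices (10): ab, ac, ad, ae, bc, bd, be, cd, ce, de
  2-simplices (5): abd, abe, ace, bcd, cde

giving chain groups C_0 ≅ Z^5, C_1 ≅ Z^10, C_2 ≅ Z^5.

The boundary map ∂_1: C_1 → C_0 sends each edge [p,q] (with p < q) to q − p. For instance
  ∂be = e − b.
The 5×10 boundary matrix has rank 4 and Smith normal form diag(1,1,1,1).

Boundary ∂_2: C_2 → C_1 acts by ∂[p,q,r] = [q,r] − [p,r] + [p,q]. For instance
  ∂abe = be − ae + ab,
  ∂bcd = cd − bd + bc.
The resulting 10×5 matrix has rank 5, and its Smith normal form has invariant factors (1,1,1,1,1).

Computing H_k = (kernel of ∂_k) / (image of ∂_{k+1}):

  H_0: rank C_0 − rank ∂_1 = 5 − 4 = 1, and the invariant factors of ∂_1 are all 1, so H_0 ≅ Z.
  H_1: rank ker ∂_1 − rank ∂_2 = (10 − 4) − 5 = 1, and the invariant factors of ∂_2 are all 1, so H_1 ≅ Z.
  H_2: rank ker ∂_2 − rank ∂_3 = (5 − 5) − 0 = 0, and there is no ∂_3, so H_2 ≅ 0.

H_0 ≅ Z,  H_1 ≅ Z,  H_2 = 0.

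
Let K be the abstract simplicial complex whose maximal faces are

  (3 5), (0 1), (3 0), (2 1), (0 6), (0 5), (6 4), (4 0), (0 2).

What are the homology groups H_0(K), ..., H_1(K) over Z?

H_0 ≅ Z,  H_1 ≅ Z^3.

K has 7 vertices, 9 edges.
rank ∂_0 = 0, rank ∂_1 = 6 ⇒ b_0 = 7 − 0 − 6 = 1; all invariant factors of ∂_1 are 1 so no torsion. So H_0 = Z.
rank ∂_1 = 6, rank ∂_2 = 0 ⇒ b_1 = 9 − 6 − 0 = 3. So H_1 = Z^3.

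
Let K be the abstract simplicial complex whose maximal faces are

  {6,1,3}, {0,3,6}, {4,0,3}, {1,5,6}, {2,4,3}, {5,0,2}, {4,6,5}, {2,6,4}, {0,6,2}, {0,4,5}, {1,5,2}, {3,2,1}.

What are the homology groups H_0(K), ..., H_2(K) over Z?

Fix the vertex order 0 < 1 < 2 < 3 < 4 < 5 < 6 and write every simplex with vertices in increasing order. Then dim K = 2 and the simplices of K are:

  0-simplices (7): [0], [1], [2], [3], [4], [5], [6]
  1-simplices (18): [0,2], [0,3], [0,4], [0,5], [0,6], [1,2], [1,3], [1,5], [1,6], [2,3], [2,4], [2,5], [2,6], [3,4], [3,6], [4,5], [4,6], [5,6]
  2-simplices (12): [0,2,5], [0,2,6], [0,3,4], [0,3,6], [0,4,5], [1,2,3], [1,2,5], [1,3,6], [1,5,6], [2,3,4], [2,4,6], [4,5,6]

Hence C_0 ≅ Z^7, C_1 ≅ Z^18, C_2 ≅ Z^12.

∂_1: C_1 → C_0 is given by ∂[p,q] = [q] − [p].
This gives a 7×18 integer matrix of rank 6; reducing to Smith normal form yields diagonal entries (1,1,1,1,1,1).

The boundary map ∂_2: C_2 → C_1 acts by ∂[p,q,r] = [q,r] − [p,r] + [p,q]. For instance
  ∂[2,4,6] = [4,6] − [2,6] + [2,4],
  ∂[4,5,6] = [5,6] − [4,6] + [4,5].
This gives a 18×12 integer matrix of rank 12; reducing to Smith normal form yields diagonal entries (1,1,1,1,1,1,1,1,1,1,1,2).

From H_k ≅ ker(∂_k) / im(∂_{k+1}) we obtain:

  H_0: rank C_0 − rank ∂_1 = 7 − 6 = 1, and the invariant factors of ∂_1 are all 1, so H_0 ≅ Z.
  H_1: rank ker ∂_1 − rank ∂_2 = (18 − 6) − 12 = 0, and ∂_2 has invariant factor 2 > 1, so H_1 ≅ Z/2.
  H_2: rank ker ∂_2 − rank ∂_3 = (12 − 12) − 0 = 0, and there is no ∂_3, so H_2 ≅ 0.

As a check, the Euler characteristic is 7 − 18 + 12 = 1, which agrees with 1 − 0 + 0 = 1.

H_0 ≅ Z,  H_1 ≅ Z/2,  H_2 = 0.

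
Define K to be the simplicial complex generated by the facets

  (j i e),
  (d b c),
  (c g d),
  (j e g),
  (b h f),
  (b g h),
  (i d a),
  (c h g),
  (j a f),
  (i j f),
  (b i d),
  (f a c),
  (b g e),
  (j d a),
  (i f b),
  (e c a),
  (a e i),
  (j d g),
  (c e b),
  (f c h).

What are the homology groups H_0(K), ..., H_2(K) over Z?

Order the vertices as a < b < c < d < e < f < g < h < i < j. Listing each simplex with vertices in this order, K has dimension 2 with simplices:

  0-simplices (10): a, b, c, d, e, f, g, h, i, j
  1-simplices (30): ac, ad, ae, af, ai, aj, bc, bd, be, bf, bg, bh, bi, cd, ce, cf, cg, ch, dg, di, dj, eg, ei, ej, fh, fi, fj, gh, gj, ij
  2-simplices (20): ace, acf, adi, adj, aei, afj, bcd, bce, bdi, beg, bfh, bfi, bgh, cdg, cfh, cgh, dgj, egj, eij, fij

Hence C_0 ≅ Z^10, C_1 ≅ Z^30, C_2 ≅ Z^20.

Boundary ∂_1: C_1 → C_0 is given by ∂[p,q] = [q] − [p]. For instance
  ∂be = e − b.
This gives a 10×30 integer matrix of rank 9; reducing to Smith normal form yields diagonal entries (1,1,1,1,1,1,1,1,1).

Boundary ∂_2: C_2 → C_1 acts by ∂[p,q,r] = [q,r] − [p,r] + [p,q]. For instance
  ∂beg = eg − bg + be,
  ∂eij = ij − ej + ei.
The 30×20 boundary matrix has rank 20 and Smith normal form diag(1,1,1,1,1,1,1,1,1,1,1,1,1,1,1,1,1,1,1,2).

Reading off H_k = ker ∂_k / im ∂_{k+1}:

  H_0: rank C_0 − rank ∂_1 = 10 − 9 = 1, and the invariant factors of ∂_1 are all 1, so H_0 = Z.
  H_1: rank ker ∂_1 − rank ∂_2 = (30 − 9) − 20 = 1, and ∂_2 has invariant factor 2 > 1, so H_1 = Z × Z/2.
  H_2: rank ker ∂_2 − rank ∂_3 = (20 − 20) − 0 = 0, and there is no ∂_3, so H_2 = 0.

As a check, the Euler characteristic is 10 − 30 + 20 = 0, which agrees with 1 − 1 + 0 = 0.
(K is a triangulation of the Klein bottle.)

H_0 = Z,  H_1 = Z × Z/2,  H_2 = 0.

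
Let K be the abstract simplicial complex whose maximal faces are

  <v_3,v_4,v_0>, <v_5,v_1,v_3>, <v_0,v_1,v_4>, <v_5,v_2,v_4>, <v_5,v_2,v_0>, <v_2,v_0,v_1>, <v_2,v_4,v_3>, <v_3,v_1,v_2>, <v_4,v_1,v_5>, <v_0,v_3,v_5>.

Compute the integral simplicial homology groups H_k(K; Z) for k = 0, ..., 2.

We work with the vertex ordering v_0 < v_1 < v_2 < v_3 < v_4 < v_5. The simplices of K, each written with vertices in increasing order, are:

  0-simplices (6): [v_0], [v_1], [v_2], [v_3], [v_4], [v_5]
  1-simplices (15): (15 of them)
  2-simplices (10): [v_0,v_1,v_2], [v_0,v_1,v_4], [v_0,v_2,v_5], [v_0,v_3,v_4], [v_0,v_3,v_5], [v_1,v_2,v_3], [v_1,v_3,v_5], [v_1,v_4,v_5], [v_2,v_3,v_4], [v_2,v_4,v_5]

Hence C_0 ≅ Z^6, C_1 ≅ Z^15, C_2 ≅ Z^10.

Boundary ∂_1: C_1 → C_0 maps an edge to its endpoints' difference, ∂[p,q] = q − p.
This gives a 6×15 integer matrix of rank 5; reducing to Smith normal form yields diagonal entries (1,1,1,1,1).

The boundary map ∂_2: C_2 → C_1 sends each 2-simplex [p,q,r] to [q,r] − [p,r] + [p,q]. For instance
  ∂[v_1,v_2,v_3] = [v_2,v_3] − [v_1,v_3] + [v_1,v_2],
  ∂[v_2,v_3,v_4] = [v_3,v_4] − [v_2,v_4] + [v_2,v_3].
This gives a 15×10 integer matrix of rank 10; reducing to Smith normal form yields diagonal entries (1,1,1,1,1,1,1,1,1,2).

From H_k ≅ ker(∂_k) / im(∂_{k+1}) we obtain:

  H_0: rank C_0 − rank ∂_1 = 6 − 5 = 1, and the invariant factors of ∂_1 are all 1, so H_0 ≅ Z.
  H_1: rank ker ∂_1 − rank ∂_2 = (15 − 5) − 10 = 0, and ∂_2 has invariant factor 2 > 1, so H_1 ≅ Z/2Z.
  H_2: rank ker ∂_2 − rank ∂_3 = (10 − 10) − 0 = 0, and there is no ∂_3, so H_2 ≅ 0.

As a check, the Euler characteristic is 6 − 15 + 10 = 1, which agrees with 1 − 0 + 0 = 1.
(K is a triangulation of the real projective plane RP^2.)

H_0 = Z,  H_1 = Z/2Z,  H_2 = 0.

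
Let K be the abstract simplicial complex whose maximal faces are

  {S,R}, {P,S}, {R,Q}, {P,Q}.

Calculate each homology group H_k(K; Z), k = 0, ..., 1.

H_0 = Z,  H_1 = Z.

We work with the vertex ordering P < Q < R < S. The simplices of K, each written with vertices in increasing order, are:

  0-simplices (4): P, Q, R, S
  1-simplices (4): PQ, PS, QR, RS

Hence C_0 ≅ Z^4, C_1 ≅ Z^4.

Boundary ∂_1: C_1 → C_0 is given by ∂[p,q] = [q] − [p]. For instance
  ∂PS = S − P.
As a 4×4 matrix over Z this has rank 3, with invariant factors (1,1,1).

Now H_k = ker ∂_k / im ∂_{k+1}, so:

  H_0: rank C_0 − rank ∂_1 = 4 − 3 = 1, and the invariant factors of ∂_1 are all 1, so H_0 = Z.
  H_1: rank ker ∂_1 − rank ∂_2 = (4 − 3) − 0 = 1, and there is no ∂_2, so H_1 = Z.

(K is a triangulation of the circle S^1.)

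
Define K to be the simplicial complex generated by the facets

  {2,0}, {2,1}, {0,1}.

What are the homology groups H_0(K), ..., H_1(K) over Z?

H_0 = Z,  H_1 = Z.

Fix the vertex order 0 < 1 < 2 and write every simplex with vertices in increasing order. Then dim K = 1 and the simplices of K are:

  0-simplices (3): [0], [1], [2]
  1-simplices (3): [0,1], [0,2], [1,2]

giving chain groups C_0 ≅ Z^3, C_1 ≅ Z^3.

∂_1: C_1 → C_0 is given by ∂[p,q] = [q] − [p]. For instance
  ∂[0,2] = [2] − [0].
As a 3×3 matrix over Z this has rank 2, with invariant factors (1,1).

Now H_k = ker ∂_k / im ∂_{k+1}, so:

  H_0: rank C_0 − rank ∂_1 = 3 − 2 = 1, and the invariant factors of ∂_1 are all 1, so H_0 ≅ Z.
  H_1: rank ker ∂_1 − rank ∂_2 = (3 − 2) − 0 = 1, and there is no ∂_2, so H_1 ≅ Z.

(K is a triangulation of the circle S^1.)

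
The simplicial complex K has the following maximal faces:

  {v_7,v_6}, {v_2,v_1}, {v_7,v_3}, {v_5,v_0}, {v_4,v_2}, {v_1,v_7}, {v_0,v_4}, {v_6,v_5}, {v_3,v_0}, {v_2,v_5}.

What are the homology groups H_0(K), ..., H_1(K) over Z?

Take the total order v_0 < v_1 < v_2 < v_3 < v_4 < v_5 < v_6 < v_7 on the vertex set. Then K (dimension 1) consists of the simplices:

  0-simplices (8): [v_0], [v_1], [v_2], [v_3], [v_4], [v_5], [v_6], [v_7]
  1-simplices (10): [v_0,v_3], [v_0,v_4], [v_0,v_5], [v_1,v_2], [v_1,v_7], [v_2,v_4], [v_2,v_5], [v_3,v_7], [v_5,v_6], [v_6,v_7]

Hence C_0 ≅ Z^8, C_1 ≅ Z^10.

The boundary map ∂_1: C_1 → C_0 maps an edge to its endpoints' difference, ∂[p,q] = q − p. For instance
  ∂[v_1,v_7] = [v_7] − [v_1].
The 8×10 boundary matrix has rank 7 and Smith normal form diag(1,1,1,1,1,1,1).

Computing H_k = (kernel of ∂_k) / (image of ∂_{k+1}):

  H_0: rank C_0 − rank ∂_1 = 8 − 7 = 1, and the invariant factors of ∂_1 are all 1, so H_0 = Z.
  H_1: rank ker ∂_1 − rank ∂_2 = (10 − 7) − 0 = 3, and there is no ∂_2, so H_1 = Z^3.

H_0 = Z,  H_1 = Z^3.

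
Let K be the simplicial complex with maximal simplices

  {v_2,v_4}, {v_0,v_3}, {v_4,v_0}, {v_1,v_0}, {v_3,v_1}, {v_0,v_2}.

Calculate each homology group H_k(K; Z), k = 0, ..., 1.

Order the vertices as v_0 < v_1 < v_2 < v_3 < v_4. Listing each simplex with vertices in this order, K has dimension 1 with simplices:

  0-simplices (5): [v_0], [v_1], [v_2], [v_3], [v_4]
  1-simplices (6): [v_0,v_1], [v_0,v_2], [v_0,v_3], [v_0,v_4], [v_1,v_3], [v_2,v_4]

giving chain groups C_0 ≅ Z^5, C_1 ≅ Z^6.

The boundary map ∂_1: C_1 → C_0 is given by ∂[p,q] = [q] − [p]. For instance
  ∂[v_0,v_2] = [v_2] − [v_0].
The 5×6 boundary matrix has rank 4 and Smith normal form diag(1,1,1,1).

From H_k ≅ ker(∂_k) / im(∂_{k+1}) we obtain:

  H_0: rank C_0 − rank ∂_1 = 5 − 4 = 1, and the invariant factors of ∂_1 are all 1, so H_0 = Z.
  H_1: rank ker ∂_1 − rank ∂_2 = (6 − 4) − 0 = 2, and there is no ∂_2, so H_1 = Z^2.

As a check, the Euler characteristic is 5 − 6 = -1, which agrees with 1 − 2 = -1.

H_0 = Z,  H_1 = Z^2.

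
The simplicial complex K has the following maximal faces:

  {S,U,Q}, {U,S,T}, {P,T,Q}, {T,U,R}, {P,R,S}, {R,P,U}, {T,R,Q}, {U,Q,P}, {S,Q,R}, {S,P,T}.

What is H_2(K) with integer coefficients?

H_2 ≅ 0.

Fix the vertex order P < Q < R < S < T < U and write every simplex with vertices in increasing order. Then dim K = 2 and the simplices of K are:

  0-simplices (6): P, Q, R, S, T, U
  1-simplices (15): PQ, PR, PS, PT, PU, QR, QS, QT, QU, RS, RT, RU, ST, SU, TU
  2-simplices (10): PQT, PQU, PRS, PRU, PST, QRS, QRT, QSU, RTU, STU

Hence C_0 ≅ Z^6, C_1 ≅ Z^15, C_2 ≅ Z^10.

The boundary map ∂_1: C_1 → C_0 sends each edge [p,q] (with p < q) to q − p. For instance
  ∂RT = T − R.
The 6×15 boundary matrix has rank 5 and Smith normal form diag(1,1,1,1,1).

The boundary map ∂_2: C_2 → C_1 sends each 2-simplex [p,q,r] to [q,r] − [p,r] + [p,q]. For instance
  ∂RTU = TU − RU + RT,
  ∂PQU = QU − PU + PQ.
The 15×10 boundary matrix has rank 10 and Smith normal form diag(1,1,1,1,1,1,1,1,1,2).

Computing H_k = (kernel of ∂_k) / (image of ∂_{k+1}):

  H_2: rank ker ∂_2 − rank ∂_3 = (10 − 10) − 0 = 0, and there is no ∂_3, so H_2 ≅ 0.

(K is a triangulation of the real projective plane RP^2.)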